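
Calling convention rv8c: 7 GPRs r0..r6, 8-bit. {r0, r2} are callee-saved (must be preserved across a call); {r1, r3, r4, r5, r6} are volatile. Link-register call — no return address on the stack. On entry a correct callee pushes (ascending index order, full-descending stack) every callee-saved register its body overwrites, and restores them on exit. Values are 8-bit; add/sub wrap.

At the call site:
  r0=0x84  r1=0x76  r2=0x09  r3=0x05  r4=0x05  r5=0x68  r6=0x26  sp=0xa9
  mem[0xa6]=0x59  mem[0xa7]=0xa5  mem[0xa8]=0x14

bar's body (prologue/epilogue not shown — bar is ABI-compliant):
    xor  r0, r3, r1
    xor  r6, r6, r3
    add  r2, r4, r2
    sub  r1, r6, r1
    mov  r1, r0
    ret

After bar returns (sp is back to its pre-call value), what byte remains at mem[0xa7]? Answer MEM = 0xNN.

prologue: push r0 -> mem[0xa8]=0x84, sp=0xa8
prologue: push r2 -> mem[0xa7]=0x09, sp=0xa7
body[0] xor  r0, r3, r1 -> r0=0x73
body[1] xor  r6, r6, r3 -> r6=0x23
body[2] add  r2, r4, r2 -> r2=0x0e
body[3] sub  r1, r6, r1 -> r1=0xad
body[4] mov  r1, r0 -> r1=0x73
epilogue: pop r2=0x09, sp=0xa8
epilogue: pop r0=0x84, sp=0xa9
prologue pushed ['r0', 'r2'] at ['0xa8', '0xa7']

MEM = 0x09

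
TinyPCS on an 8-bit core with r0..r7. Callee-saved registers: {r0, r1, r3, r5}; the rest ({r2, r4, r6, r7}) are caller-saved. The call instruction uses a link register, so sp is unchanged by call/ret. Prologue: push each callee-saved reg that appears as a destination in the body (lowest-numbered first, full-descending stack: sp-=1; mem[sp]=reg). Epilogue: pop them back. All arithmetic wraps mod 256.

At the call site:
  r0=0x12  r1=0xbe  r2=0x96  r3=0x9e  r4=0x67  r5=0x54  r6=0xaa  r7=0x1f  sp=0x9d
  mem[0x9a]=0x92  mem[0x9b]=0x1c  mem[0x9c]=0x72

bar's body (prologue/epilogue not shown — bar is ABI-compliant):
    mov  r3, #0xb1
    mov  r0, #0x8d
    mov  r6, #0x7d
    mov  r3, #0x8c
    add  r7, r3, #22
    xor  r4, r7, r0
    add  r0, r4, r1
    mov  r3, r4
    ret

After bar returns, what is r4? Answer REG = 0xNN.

prologue: push r0 -> mem[0x9c]=0x12, sp=0x9c
prologue: push r3 -> mem[0x9b]=0x9e, sp=0x9b
body[0] mov  r3, #0xb1 -> r3=0xb1
body[1] mov  r0, #0x8d -> r0=0x8d
body[2] mov  r6, #0x7d -> r6=0x7d
body[3] mov  r3, #0x8c -> r3=0x8c
body[4] add  r7, r3, #22 -> r7=0xa2
body[5] xor  r4, r7, r0 -> r4=0x2f
body[6] add  r0, r4, r1 -> r0=0xed
body[7] mov  r3, r4 -> r3=0x2f
epilogue: pop r3=0x9e, sp=0x9c
epilogue: pop r0=0x12, sp=0x9d
r4 is caller-saved -> body value

REG = 0x2f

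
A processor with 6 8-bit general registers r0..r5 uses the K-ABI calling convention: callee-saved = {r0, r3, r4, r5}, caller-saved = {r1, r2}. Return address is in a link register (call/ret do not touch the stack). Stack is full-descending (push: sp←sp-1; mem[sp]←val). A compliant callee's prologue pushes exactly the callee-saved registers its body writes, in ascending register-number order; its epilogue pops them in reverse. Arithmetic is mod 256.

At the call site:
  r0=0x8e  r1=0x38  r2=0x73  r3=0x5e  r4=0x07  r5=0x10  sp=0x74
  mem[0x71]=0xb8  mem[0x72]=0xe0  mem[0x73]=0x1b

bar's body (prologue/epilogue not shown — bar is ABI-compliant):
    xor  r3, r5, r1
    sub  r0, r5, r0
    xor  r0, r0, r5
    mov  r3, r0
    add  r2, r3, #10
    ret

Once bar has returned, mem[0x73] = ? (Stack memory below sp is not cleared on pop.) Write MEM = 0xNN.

MEM = 0x8e

prologue: push r0 → mem[0x73]=0x8e, sp=0x73
prologue: push r3 → mem[0x72]=0x5e, sp=0x72
body[0] xor  r3, r5, r1 → r3=0x28
body[1] sub  r0, r5, r0 → r0=0x82
body[2] xor  r0, r0, r5 → r0=0x92
body[3] mov  r3, r0 → r3=0x92
body[4] add  r2, r3, #10 → r2=0x9c
epilogue: pop r3=0x5e, sp=0x73
epilogue: pop r0=0x8e, sp=0x74
prologue pushed ['r0', 'r3'] at ['0x73', '0x72']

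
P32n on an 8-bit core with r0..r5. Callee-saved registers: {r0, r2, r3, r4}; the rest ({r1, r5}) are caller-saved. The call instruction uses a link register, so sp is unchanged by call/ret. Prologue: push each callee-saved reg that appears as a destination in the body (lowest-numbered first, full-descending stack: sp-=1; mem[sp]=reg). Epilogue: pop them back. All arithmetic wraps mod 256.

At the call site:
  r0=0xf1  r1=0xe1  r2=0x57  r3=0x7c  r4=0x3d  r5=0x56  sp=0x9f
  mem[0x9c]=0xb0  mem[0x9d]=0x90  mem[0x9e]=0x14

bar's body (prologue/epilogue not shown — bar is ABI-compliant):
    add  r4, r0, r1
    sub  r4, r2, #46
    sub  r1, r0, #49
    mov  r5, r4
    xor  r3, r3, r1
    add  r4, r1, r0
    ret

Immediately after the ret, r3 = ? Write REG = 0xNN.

REG = 0x7c

prologue: push r3 → mem[0x9e]=0x7c, sp=0x9e
prologue: push r4 → mem[0x9d]=0x3d, sp=0x9d
body[0] add  r4, r0, r1 → r4=0xd2
body[1] sub  r4, r2, #46 → r4=0x29
body[2] sub  r1, r0, #49 → r1=0xc0
body[3] mov  r5, r4 → r5=0x29
body[4] xor  r3, r3, r1 → r3=0xbc
body[5] add  r4, r1, r0 → r4=0xb1
epilogue: pop r4=0x3d, sp=0x9e
epilogue: pop r3=0x7c, sp=0x9f
r3 is callee-saved → restored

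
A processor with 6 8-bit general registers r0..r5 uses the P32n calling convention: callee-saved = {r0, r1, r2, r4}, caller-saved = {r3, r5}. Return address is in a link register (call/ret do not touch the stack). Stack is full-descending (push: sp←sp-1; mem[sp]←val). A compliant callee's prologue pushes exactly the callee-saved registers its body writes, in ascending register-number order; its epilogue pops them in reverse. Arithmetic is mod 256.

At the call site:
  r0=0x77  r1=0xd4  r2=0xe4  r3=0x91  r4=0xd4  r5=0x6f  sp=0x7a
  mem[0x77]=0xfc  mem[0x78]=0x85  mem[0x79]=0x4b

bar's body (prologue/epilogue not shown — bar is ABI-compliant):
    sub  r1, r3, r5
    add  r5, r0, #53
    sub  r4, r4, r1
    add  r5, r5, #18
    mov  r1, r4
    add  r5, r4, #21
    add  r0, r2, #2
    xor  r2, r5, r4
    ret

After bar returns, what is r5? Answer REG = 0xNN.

prologue: push r0 → mem[0x79]=0x77, sp=0x79
prologue: push r1 → mem[0x78]=0xd4, sp=0x78
prologue: push r2 → mem[0x77]=0xe4, sp=0x77
prologue: push r4 → mem[0x76]=0xd4, sp=0x76
body[0] sub  r1, r3, r5 → r1=0x22
body[1] add  r5, r0, #53 → r5=0xac
body[2] sub  r4, r4, r1 → r4=0xb2
body[3] add  r5, r5, #18 → r5=0xbe
body[4] mov  r1, r4 → r1=0xb2
body[5] add  r5, r4, #21 → r5=0xc7
body[6] add  r0, r2, #2 → r0=0xe6
body[7] xor  r2, r5, r4 → r2=0x75
epilogue: pop r4=0xd4, sp=0x77
epilogue: pop r2=0xe4, sp=0x78
epilogue: pop r1=0xd4, sp=0x79
epilogue: pop r0=0x77, sp=0x7a
r5 is caller-saved → body value

REG = 0xc7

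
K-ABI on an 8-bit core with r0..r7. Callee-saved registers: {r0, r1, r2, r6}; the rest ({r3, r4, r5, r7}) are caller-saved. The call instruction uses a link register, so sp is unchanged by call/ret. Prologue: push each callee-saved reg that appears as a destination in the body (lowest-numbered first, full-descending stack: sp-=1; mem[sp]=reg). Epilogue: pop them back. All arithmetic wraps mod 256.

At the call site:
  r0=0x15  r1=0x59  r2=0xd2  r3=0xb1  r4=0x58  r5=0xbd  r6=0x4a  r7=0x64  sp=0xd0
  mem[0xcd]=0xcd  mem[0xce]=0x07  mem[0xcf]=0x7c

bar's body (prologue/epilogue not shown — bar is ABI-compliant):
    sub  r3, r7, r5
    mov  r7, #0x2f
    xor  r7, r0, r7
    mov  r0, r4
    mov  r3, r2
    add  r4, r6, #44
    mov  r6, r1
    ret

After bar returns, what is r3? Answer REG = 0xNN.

REG = 0xd2

prologue: push r0 → mem[0xcf]=0x15, sp=0xcf
prologue: push r6 → mem[0xce]=0x4a, sp=0xce
body[0] sub  r3, r7, r5 → r3=0xa7
body[1] mov  r7, #0x2f → r7=0x2f
body[2] xor  r7, r0, r7 → r7=0x3a
body[3] mov  r0, r4 → r0=0x58
body[4] mov  r3, r2 → r3=0xd2
body[5] add  r4, r6, #44 → r4=0x76
body[6] mov  r6, r1 → r6=0x59
epilogue: pop r6=0x4a, sp=0xcf
epilogue: pop r0=0x15, sp=0xd0
r3 is caller-saved → body value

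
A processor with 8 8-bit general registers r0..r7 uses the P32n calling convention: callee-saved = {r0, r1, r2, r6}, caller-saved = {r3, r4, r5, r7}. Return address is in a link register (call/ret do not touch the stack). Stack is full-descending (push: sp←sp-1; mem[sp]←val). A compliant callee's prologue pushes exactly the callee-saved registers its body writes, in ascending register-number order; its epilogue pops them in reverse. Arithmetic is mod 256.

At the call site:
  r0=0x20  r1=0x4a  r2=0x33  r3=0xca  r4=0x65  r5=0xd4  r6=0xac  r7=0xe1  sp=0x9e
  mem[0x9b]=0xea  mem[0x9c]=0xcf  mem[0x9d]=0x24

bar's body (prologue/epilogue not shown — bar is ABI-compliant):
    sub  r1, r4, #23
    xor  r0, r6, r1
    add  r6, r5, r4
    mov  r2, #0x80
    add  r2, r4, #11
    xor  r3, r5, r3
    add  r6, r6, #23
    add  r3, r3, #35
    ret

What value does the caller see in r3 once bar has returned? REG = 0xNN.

prologue: push r0 -> mem[0x9d]=0x20, sp=0x9d
prologue: push r1 -> mem[0x9c]=0x4a, sp=0x9c
prologue: push r2 -> mem[0x9b]=0x33, sp=0x9b
prologue: push r6 -> mem[0x9a]=0xac, sp=0x9a
body[0] sub  r1, r4, #23 -> r1=0x4e
body[1] xor  r0, r6, r1 -> r0=0xe2
body[2] add  r6, r5, r4 -> r6=0x39
body[3] mov  r2, #0x80 -> r2=0x80
body[4] add  r2, r4, #11 -> r2=0x70
body[5] xor  r3, r5, r3 -> r3=0x1e
body[6] add  r6, r6, #23 -> r6=0x50
body[7] add  r3, r3, #35 -> r3=0x41
epilogue: pop r6=0xac, sp=0x9b
epilogue: pop r2=0x33, sp=0x9c
epilogue: pop r1=0x4a, sp=0x9d
epilogue: pop r0=0x20, sp=0x9e
r3 is caller-saved -> body value

REG = 0x41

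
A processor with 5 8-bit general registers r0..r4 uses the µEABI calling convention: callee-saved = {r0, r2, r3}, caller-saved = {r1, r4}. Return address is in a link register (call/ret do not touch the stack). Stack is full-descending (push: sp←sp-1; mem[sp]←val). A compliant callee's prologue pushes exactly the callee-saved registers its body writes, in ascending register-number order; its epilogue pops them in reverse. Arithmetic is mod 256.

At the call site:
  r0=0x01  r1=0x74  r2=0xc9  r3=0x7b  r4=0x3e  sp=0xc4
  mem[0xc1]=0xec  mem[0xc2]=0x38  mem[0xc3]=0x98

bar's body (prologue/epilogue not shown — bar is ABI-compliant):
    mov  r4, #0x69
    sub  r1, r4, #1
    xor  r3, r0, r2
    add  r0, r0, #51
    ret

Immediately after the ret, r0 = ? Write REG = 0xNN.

REG = 0x01

prologue: push r0 -> mem[0xc3]=0x01, sp=0xc3
prologue: push r3 -> mem[0xc2]=0x7b, sp=0xc2
body[0] mov  r4, #0x69 -> r4=0x69
body[1] sub  r1, r4, #1 -> r1=0x68
body[2] xor  r3, r0, r2 -> r3=0xc8
body[3] add  r0, r0, #51 -> r0=0x34
epilogue: pop r3=0x7b, sp=0xc3
epilogue: pop r0=0x01, sp=0xc4
r0 is callee-saved -> restored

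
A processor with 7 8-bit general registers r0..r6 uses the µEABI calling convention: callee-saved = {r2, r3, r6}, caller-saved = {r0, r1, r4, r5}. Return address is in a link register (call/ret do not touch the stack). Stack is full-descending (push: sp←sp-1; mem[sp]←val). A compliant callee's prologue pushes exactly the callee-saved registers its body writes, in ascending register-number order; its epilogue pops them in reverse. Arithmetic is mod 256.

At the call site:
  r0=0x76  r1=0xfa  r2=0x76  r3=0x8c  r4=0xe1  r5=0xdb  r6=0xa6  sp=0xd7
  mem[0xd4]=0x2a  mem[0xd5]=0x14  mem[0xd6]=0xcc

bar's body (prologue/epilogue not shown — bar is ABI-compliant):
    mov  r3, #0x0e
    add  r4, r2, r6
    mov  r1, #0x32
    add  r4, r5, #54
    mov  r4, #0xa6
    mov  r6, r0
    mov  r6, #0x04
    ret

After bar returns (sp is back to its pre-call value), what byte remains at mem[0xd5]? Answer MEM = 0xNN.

MEM = 0xa6

prologue: push r3 -> mem[0xd6]=0x8c, sp=0xd6
prologue: push r6 -> mem[0xd5]=0xa6, sp=0xd5
body[0] mov  r3, #0x0e -> r3=0x0e
body[1] add  r4, r2, r6 -> r4=0x1c
body[2] mov  r1, #0x32 -> r1=0x32
body[3] add  r4, r5, #54 -> r4=0x11
body[4] mov  r4, #0xa6 -> r4=0xa6
body[5] mov  r6, r0 -> r6=0x76
body[6] mov  r6, #0x04 -> r6=0x04
epilogue: pop r6=0xa6, sp=0xd6
epilogue: pop r3=0x8c, sp=0xd7
prologue pushed ['r3', 'r6'] at ['0xd6', '0xd5']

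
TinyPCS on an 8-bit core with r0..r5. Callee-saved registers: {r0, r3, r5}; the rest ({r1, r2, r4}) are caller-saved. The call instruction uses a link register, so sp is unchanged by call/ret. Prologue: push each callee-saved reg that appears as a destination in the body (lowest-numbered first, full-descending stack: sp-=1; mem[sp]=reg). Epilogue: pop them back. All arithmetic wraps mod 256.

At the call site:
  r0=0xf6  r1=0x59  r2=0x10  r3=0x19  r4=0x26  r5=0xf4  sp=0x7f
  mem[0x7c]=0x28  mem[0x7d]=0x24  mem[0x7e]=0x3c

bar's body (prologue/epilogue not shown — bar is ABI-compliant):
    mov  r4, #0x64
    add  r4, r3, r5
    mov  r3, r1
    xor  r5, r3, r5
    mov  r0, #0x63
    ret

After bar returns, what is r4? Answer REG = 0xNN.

REG = 0x0d

prologue: push r0 -> mem[0x7e]=0xf6, sp=0x7e
prologue: push r3 -> mem[0x7d]=0x19, sp=0x7d
prologue: push r5 -> mem[0x7c]=0xf4, sp=0x7c
body[0] mov  r4, #0x64 -> r4=0x64
body[1] add  r4, r3, r5 -> r4=0x0d
body[2] mov  r3, r1 -> r3=0x59
body[3] xor  r5, r3, r5 -> r5=0xad
body[4] mov  r0, #0x63 -> r0=0x63
epilogue: pop r5=0xf4, sp=0x7d
epilogue: pop r3=0x19, sp=0x7e
epilogue: pop r0=0xf6, sp=0x7f
r4 is caller-saved -> body value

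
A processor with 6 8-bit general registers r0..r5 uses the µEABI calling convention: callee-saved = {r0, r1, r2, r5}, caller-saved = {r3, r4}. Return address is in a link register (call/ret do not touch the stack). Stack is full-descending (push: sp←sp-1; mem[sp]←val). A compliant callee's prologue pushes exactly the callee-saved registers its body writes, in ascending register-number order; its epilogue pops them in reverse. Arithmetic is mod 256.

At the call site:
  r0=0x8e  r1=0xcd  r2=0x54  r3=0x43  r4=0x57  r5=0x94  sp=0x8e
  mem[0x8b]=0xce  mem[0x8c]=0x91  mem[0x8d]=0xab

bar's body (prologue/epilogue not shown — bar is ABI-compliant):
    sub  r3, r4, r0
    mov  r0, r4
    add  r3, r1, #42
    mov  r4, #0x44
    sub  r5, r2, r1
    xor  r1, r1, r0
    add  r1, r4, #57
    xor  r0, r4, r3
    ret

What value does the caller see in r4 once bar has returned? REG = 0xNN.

REG = 0x44

prologue: push r0 → mem[0x8d]=0x8e, sp=0x8d
prologue: push r1 → mem[0x8c]=0xcd, sp=0x8c
prologue: push r5 → mem[0x8b]=0x94, sp=0x8b
body[0] sub  r3, r4, r0 → r3=0xc9
body[1] mov  r0, r4 → r0=0x57
body[2] add  r3, r1, #42 → r3=0xf7
body[3] mov  r4, #0x44 → r4=0x44
body[4] sub  r5, r2, r1 → r5=0x87
body[5] xor  r1, r1, r0 → r1=0x9a
body[6] add  r1, r4, #57 → r1=0x7d
body[7] xor  r0, r4, r3 → r0=0xb3
epilogue: pop r5=0x94, sp=0x8c
epilogue: pop r1=0xcd, sp=0x8d
epilogue: pop r0=0x8e, sp=0x8e
r4 is caller-saved → body value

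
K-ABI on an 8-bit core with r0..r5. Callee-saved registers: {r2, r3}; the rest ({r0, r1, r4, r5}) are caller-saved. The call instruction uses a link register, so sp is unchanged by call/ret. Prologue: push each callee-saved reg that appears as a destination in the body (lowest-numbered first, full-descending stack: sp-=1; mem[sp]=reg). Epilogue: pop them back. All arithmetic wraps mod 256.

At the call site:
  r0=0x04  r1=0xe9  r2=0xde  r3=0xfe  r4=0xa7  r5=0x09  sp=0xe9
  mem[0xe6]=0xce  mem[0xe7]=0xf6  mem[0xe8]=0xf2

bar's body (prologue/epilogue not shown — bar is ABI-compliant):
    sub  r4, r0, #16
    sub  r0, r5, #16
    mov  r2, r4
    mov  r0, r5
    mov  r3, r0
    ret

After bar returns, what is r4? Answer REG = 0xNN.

REG = 0xf4

prologue: push r2 -> mem[0xe8]=0xde, sp=0xe8
prologue: push r3 -> mem[0xe7]=0xfe, sp=0xe7
body[0] sub  r4, r0, #16 -> r4=0xf4
body[1] sub  r0, r5, #16 -> r0=0xf9
body[2] mov  r2, r4 -> r2=0xf4
body[3] mov  r0, r5 -> r0=0x09
body[4] mov  r3, r0 -> r3=0x09
epilogue: pop r3=0xfe, sp=0xe8
epilogue: pop r2=0xde, sp=0xe9
r4 is caller-saved -> body value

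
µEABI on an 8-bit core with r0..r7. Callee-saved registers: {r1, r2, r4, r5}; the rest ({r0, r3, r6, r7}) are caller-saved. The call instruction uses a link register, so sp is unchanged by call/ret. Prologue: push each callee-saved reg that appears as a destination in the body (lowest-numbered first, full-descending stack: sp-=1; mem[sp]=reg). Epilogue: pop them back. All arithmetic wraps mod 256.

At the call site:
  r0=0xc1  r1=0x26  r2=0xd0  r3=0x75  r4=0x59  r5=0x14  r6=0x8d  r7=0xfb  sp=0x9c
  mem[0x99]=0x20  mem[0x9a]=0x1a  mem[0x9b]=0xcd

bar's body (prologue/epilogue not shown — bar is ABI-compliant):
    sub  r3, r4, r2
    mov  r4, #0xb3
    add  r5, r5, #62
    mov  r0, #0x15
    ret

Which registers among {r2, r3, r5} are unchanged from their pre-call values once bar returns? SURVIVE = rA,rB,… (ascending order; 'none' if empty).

SURVIVE = r2,r5

prologue: push r4 → mem[0x9b]=0x59, sp=0x9b
prologue: push r5 → mem[0x9a]=0x14, sp=0x9a
body[0] sub  r3, r4, r2 → r3=0x89
body[1] mov  r4, #0xb3 → r4=0xb3
body[2] add  r5, r5, #62 → r5=0x52
body[3] mov  r0, #0x15 → r0=0x15
epilogue: pop r5=0x14, sp=0x9b
epilogue: pop r4=0x59, sp=0x9c
r2: callee-saved, written=False
r3: caller-saved, written=True
r5: callee-saved, written=True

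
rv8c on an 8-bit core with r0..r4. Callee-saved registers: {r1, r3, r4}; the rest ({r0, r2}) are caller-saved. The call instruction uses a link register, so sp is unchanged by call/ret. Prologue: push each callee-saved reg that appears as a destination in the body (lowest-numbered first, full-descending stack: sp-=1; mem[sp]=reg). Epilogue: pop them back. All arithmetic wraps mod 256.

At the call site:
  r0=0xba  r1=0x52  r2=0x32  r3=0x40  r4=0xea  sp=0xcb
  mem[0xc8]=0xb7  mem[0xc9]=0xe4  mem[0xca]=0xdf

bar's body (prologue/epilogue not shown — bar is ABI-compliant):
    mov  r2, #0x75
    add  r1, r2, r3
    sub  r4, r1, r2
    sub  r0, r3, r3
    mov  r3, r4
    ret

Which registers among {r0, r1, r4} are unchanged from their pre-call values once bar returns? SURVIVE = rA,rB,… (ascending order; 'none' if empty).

prologue: push r1 -> mem[0xca]=0x52, sp=0xca
prologue: push r3 -> mem[0xc9]=0x40, sp=0xc9
prologue: push r4 -> mem[0xc8]=0xea, sp=0xc8
body[0] mov  r2, #0x75 -> r2=0x75
body[1] add  r1, r2, r3 -> r1=0xb5
body[2] sub  r4, r1, r2 -> r4=0x40
body[3] sub  r0, r3, r3 -> r0=0x00
body[4] mov  r3, r4 -> r3=0x40
epilogue: pop r4=0xea, sp=0xc9
epilogue: pop r3=0x40, sp=0xca
epilogue: pop r1=0x52, sp=0xcb
r0: caller-saved, written=True
r1: callee-saved, written=True
r4: callee-saved, written=True

SURVIVE = r1,r4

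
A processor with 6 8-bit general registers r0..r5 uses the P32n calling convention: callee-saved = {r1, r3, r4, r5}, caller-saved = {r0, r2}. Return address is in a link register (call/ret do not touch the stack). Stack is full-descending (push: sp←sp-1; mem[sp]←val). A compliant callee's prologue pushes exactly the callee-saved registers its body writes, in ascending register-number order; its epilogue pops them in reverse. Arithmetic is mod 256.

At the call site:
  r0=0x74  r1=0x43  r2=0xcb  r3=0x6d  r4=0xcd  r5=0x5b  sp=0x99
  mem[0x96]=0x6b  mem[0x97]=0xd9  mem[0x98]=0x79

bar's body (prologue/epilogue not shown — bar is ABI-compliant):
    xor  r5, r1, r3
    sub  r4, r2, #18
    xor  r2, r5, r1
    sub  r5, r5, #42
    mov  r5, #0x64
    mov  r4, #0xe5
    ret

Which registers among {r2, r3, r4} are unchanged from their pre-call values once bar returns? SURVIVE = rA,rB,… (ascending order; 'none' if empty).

prologue: push r4 -> mem[0x98]=0xcd, sp=0x98
prologue: push r5 -> mem[0x97]=0x5b, sp=0x97
body[0] xor  r5, r1, r3 -> r5=0x2e
body[1] sub  r4, r2, #18 -> r4=0xb9
body[2] xor  r2, r5, r1 -> r2=0x6d
body[3] sub  r5, r5, #42 -> r5=0x04
body[4] mov  r5, #0x64 -> r5=0x64
body[5] mov  r4, #0xe5 -> r4=0xe5
epilogue: pop r5=0x5b, sp=0x98
epilogue: pop r4=0xcd, sp=0x99
r2: caller-saved, written=True
r3: callee-saved, written=False
r4: callee-saved, written=True

SURVIVE = r3,r4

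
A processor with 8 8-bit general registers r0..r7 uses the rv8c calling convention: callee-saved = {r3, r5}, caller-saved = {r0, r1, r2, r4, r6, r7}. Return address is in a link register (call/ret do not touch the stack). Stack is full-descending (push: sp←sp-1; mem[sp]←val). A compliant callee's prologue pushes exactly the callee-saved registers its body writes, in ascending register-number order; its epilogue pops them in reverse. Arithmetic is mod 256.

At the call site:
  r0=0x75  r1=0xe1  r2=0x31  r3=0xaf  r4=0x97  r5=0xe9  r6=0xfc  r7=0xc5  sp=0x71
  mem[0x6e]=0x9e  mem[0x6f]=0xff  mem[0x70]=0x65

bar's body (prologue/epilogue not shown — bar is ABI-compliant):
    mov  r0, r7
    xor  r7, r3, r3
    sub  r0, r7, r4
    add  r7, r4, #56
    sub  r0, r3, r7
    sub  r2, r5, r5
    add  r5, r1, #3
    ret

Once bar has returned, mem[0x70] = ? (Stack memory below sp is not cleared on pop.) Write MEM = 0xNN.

MEM = 0xe9

prologue: push r5 → mem[0x70]=0xe9, sp=0x70
body[0] mov  r0, r7 → r0=0xc5
body[1] xor  r7, r3, r3 → r7=0x00
body[2] sub  r0, r7, r4 → r0=0x69
body[3] add  r7, r4, #56 → r7=0xcf
body[4] sub  r0, r3, r7 → r0=0xe0
body[5] sub  r2, r5, r5 → r2=0x00
body[6] add  r5, r1, #3 → r5=0xe4
epilogue: pop r5=0xe9, sp=0x71
prologue pushed ['r5'] at ['0x70']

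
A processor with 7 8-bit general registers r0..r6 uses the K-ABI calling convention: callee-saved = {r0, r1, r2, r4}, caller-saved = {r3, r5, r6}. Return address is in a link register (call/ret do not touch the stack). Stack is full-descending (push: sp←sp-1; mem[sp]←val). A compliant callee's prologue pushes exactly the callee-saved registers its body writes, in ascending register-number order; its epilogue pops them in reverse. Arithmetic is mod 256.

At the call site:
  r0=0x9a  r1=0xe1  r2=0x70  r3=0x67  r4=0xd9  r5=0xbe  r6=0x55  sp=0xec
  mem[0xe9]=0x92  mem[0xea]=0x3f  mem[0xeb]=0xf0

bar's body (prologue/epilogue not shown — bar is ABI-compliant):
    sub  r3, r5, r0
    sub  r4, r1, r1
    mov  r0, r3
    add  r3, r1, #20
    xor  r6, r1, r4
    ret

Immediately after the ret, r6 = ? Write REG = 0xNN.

REG = 0xe1

prologue: push r0 -> mem[0xeb]=0x9a, sp=0xeb
prologue: push r4 -> mem[0xea]=0xd9, sp=0xea
body[0] sub  r3, r5, r0 -> r3=0x24
body[1] sub  r4, r1, r1 -> r4=0x00
body[2] mov  r0, r3 -> r0=0x24
body[3] add  r3, r1, #20 -> r3=0xf5
body[4] xor  r6, r1, r4 -> r6=0xe1
epilogue: pop r4=0xd9, sp=0xeb
epilogue: pop r0=0x9a, sp=0xec
r6 is caller-saved -> body value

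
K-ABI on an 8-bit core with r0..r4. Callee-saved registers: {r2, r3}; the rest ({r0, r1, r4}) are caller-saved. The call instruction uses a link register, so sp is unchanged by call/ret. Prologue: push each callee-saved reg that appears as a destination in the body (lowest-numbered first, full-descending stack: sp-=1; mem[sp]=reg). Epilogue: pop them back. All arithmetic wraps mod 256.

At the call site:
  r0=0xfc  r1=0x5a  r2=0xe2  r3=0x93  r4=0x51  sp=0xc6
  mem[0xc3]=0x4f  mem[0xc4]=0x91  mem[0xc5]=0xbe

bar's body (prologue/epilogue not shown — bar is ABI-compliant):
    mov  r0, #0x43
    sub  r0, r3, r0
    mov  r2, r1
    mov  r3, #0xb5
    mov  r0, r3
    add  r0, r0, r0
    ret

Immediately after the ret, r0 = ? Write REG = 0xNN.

prologue: push r2 -> mem[0xc5]=0xe2, sp=0xc5
prologue: push r3 -> mem[0xc4]=0x93, sp=0xc4
body[0] mov  r0, #0x43 -> r0=0x43
body[1] sub  r0, r3, r0 -> r0=0x50
body[2] mov  r2, r1 -> r2=0x5a
body[3] mov  r3, #0xb5 -> r3=0xb5
body[4] mov  r0, r3 -> r0=0xb5
body[5] add  r0, r0, r0 -> r0=0x6a
epilogue: pop r3=0x93, sp=0xc5
epilogue: pop r2=0xe2, sp=0xc6
r0 is caller-saved -> body value

REG = 0x6a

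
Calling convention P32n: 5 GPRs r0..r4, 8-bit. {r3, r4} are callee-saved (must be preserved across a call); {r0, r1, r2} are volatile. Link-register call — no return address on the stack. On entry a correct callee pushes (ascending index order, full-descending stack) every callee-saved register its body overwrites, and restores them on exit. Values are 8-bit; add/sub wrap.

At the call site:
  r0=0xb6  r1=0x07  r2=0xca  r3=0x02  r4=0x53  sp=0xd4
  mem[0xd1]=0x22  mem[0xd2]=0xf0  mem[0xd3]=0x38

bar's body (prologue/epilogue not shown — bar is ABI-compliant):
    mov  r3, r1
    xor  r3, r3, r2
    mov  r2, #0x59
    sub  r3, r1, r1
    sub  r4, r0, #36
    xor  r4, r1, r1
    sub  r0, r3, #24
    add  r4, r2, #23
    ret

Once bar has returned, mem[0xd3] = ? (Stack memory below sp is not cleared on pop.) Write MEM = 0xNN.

MEM = 0x02

prologue: push r3 → mem[0xd3]=0x02, sp=0xd3
prologue: push r4 → mem[0xd2]=0x53, sp=0xd2
body[0] mov  r3, r1 → r3=0x07
body[1] xor  r3, r3, r2 → r3=0xcd
body[2] mov  r2, #0x59 → r2=0x59
body[3] sub  r3, r1, r1 → r3=0x00
body[4] sub  r4, r0, #36 → r4=0x92
body[5] xor  r4, r1, r1 → r4=0x00
body[6] sub  r0, r3, #24 → r0=0xe8
body[7] add  r4, r2, #23 → r4=0x70
epilogue: pop r4=0x53, sp=0xd3
epilogue: pop r3=0x02, sp=0xd4
prologue pushed ['r3', 'r4'] at ['0xd3', '0xd2']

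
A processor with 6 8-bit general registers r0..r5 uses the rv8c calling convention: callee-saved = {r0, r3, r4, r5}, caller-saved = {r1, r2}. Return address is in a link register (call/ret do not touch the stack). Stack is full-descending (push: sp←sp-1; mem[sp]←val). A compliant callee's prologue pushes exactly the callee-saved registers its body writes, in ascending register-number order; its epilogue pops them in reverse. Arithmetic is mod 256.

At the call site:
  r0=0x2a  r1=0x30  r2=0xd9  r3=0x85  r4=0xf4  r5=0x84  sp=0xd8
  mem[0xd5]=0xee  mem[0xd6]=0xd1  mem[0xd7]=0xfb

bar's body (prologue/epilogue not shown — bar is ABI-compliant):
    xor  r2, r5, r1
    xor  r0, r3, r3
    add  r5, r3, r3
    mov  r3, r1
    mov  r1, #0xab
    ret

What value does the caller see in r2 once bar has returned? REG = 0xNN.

prologue: push r0 -> mem[0xd7]=0x2a, sp=0xd7
prologue: push r3 -> mem[0xd6]=0x85, sp=0xd6
prologue: push r5 -> mem[0xd5]=0x84, sp=0xd5
body[0] xor  r2, r5, r1 -> r2=0xb4
body[1] xor  r0, r3, r3 -> r0=0x00
body[2] add  r5, r3, r3 -> r5=0x0a
body[3] mov  r3, r1 -> r3=0x30
body[4] mov  r1, #0xab -> r1=0xab
epilogue: pop r5=0x84, sp=0xd6
epilogue: pop r3=0x85, sp=0xd7
epilogue: pop r0=0x2a, sp=0xd8
r2 is caller-saved -> body value

REG = 0xb4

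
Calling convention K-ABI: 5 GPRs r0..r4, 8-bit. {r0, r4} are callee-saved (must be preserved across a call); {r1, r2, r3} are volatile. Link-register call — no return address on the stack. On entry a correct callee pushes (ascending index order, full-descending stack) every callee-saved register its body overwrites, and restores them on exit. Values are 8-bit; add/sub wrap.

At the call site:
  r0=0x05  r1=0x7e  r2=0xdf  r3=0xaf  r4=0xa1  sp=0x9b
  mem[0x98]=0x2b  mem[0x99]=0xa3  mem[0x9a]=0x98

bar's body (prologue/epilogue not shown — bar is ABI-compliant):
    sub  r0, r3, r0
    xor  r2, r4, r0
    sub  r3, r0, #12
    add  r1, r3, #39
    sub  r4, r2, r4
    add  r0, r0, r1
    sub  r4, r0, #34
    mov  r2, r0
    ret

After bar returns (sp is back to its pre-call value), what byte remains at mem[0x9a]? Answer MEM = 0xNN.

MEM = 0x05

prologue: push r0 → mem[0x9a]=0x05, sp=0x9a
prologue: push r4 → mem[0x99]=0xa1, sp=0x99
body[0] sub  r0, r3, r0 → r0=0xaa
body[1] xor  r2, r4, r0 → r2=0x0b
body[2] sub  r3, r0, #12 → r3=0x9e
body[3] add  r1, r3, #39 → r1=0xc5
body[4] sub  r4, r2, r4 → r4=0x6a
body[5] add  r0, r0, r1 → r0=0x6f
body[6] sub  r4, r0, #34 → r4=0x4d
body[7] mov  r2, r0 → r2=0x6f
epilogue: pop r4=0xa1, sp=0x9a
epilogue: pop r0=0x05, sp=0x9b
prologue pushed ['r0', 'r4'] at ['0x9a', '0x99']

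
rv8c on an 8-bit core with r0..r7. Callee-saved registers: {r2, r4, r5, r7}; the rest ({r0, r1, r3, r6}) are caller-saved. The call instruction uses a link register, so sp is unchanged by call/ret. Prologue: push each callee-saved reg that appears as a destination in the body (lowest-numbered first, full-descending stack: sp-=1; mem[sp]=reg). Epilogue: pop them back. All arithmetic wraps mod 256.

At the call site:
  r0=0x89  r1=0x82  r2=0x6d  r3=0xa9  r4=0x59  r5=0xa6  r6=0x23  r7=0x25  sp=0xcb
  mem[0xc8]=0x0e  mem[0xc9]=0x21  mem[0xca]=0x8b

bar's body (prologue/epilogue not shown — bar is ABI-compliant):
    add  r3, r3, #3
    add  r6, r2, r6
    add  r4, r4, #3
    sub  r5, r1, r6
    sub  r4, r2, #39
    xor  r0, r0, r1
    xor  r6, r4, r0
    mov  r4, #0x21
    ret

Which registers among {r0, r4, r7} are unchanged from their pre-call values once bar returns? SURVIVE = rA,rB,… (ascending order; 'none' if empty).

SURVIVE = r4,r7

prologue: push r4 -> mem[0xca]=0x59, sp=0xca
prologue: push r5 -> mem[0xc9]=0xa6, sp=0xc9
body[0] add  r3, r3, #3 -> r3=0xac
body[1] add  r6, r2, r6 -> r6=0x90
body[2] add  r4, r4, #3 -> r4=0x5c
body[3] sub  r5, r1, r6 -> r5=0xf2
body[4] sub  r4, r2, #39 -> r4=0x46
body[5] xor  r0, r0, r1 -> r0=0x0b
body[6] xor  r6, r4, r0 -> r6=0x4d
body[7] mov  r4, #0x21 -> r4=0x21
epilogue: pop r5=0xa6, sp=0xca
epilogue: pop r4=0x59, sp=0xcb
r0: caller-saved, written=True
r4: callee-saved, written=True
r7: callee-saved, written=False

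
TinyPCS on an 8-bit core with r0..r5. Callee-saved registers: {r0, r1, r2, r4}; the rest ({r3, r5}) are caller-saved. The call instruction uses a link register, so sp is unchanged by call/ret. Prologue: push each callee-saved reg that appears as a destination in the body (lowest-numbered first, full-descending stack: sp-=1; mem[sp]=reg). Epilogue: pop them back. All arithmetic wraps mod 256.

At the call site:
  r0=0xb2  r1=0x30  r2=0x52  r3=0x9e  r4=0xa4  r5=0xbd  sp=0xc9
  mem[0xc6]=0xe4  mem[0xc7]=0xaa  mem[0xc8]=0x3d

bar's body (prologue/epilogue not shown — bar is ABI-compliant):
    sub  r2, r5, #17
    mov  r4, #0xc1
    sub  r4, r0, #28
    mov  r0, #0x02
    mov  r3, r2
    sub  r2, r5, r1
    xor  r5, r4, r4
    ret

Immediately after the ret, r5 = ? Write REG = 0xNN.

prologue: push r0 -> mem[0xc8]=0xb2, sp=0xc8
prologue: push r2 -> mem[0xc7]=0x52, sp=0xc7
prologue: push r4 -> mem[0xc6]=0xa4, sp=0xc6
body[0] sub  r2, r5, #17 -> r2=0xac
body[1] mov  r4, #0xc1 -> r4=0xc1
body[2] sub  r4, r0, #28 -> r4=0x96
body[3] mov  r0, #0x02 -> r0=0x02
body[4] mov  r3, r2 -> r3=0xac
body[5] sub  r2, r5, r1 -> r2=0x8d
body[6] xor  r5, r4, r4 -> r5=0x00
epilogue: pop r4=0xa4, sp=0xc7
epilogue: pop r2=0x52, sp=0xc8
epilogue: pop r0=0xb2, sp=0xc9
r5 is caller-saved -> body value

REG = 0x00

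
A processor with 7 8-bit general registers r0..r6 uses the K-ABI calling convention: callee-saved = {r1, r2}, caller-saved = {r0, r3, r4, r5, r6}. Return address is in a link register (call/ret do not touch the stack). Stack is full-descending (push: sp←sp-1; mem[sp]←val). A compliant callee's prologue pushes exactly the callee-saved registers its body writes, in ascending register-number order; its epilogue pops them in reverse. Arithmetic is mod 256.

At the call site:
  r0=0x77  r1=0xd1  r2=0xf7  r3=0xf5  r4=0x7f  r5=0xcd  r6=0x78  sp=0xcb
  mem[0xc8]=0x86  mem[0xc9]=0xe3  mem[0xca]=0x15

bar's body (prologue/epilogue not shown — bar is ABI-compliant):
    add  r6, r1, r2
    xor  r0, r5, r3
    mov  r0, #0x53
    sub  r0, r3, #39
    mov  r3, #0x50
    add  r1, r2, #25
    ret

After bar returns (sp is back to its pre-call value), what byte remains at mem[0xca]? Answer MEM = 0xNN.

prologue: push r1 -> mem[0xca]=0xd1, sp=0xca
body[0] add  r6, r1, r2 -> r6=0xc8
body[1] xor  r0, r5, r3 -> r0=0x38
body[2] mov  r0, #0x53 -> r0=0x53
body[3] sub  r0, r3, #39 -> r0=0xce
body[4] mov  r3, #0x50 -> r3=0x50
body[5] add  r1, r2, #25 -> r1=0x10
epilogue: pop r1=0xd1, sp=0xcb
prologue pushed ['r1'] at ['0xca']

MEM = 0xd1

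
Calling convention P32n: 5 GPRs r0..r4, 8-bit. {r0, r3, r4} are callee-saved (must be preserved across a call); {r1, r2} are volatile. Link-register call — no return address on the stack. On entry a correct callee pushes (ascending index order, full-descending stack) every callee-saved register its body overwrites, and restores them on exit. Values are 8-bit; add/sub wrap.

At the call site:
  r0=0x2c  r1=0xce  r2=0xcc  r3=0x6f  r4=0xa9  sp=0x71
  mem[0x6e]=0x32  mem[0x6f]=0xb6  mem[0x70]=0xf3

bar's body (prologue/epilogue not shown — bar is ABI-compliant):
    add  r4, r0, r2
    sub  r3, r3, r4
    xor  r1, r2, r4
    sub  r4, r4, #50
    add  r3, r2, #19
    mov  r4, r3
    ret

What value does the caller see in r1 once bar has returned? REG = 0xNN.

REG = 0x34

prologue: push r3 -> mem[0x70]=0x6f, sp=0x70
prologue: push r4 -> mem[0x6f]=0xa9, sp=0x6f
body[0] add  r4, r0, r2 -> r4=0xf8
body[1] sub  r3, r3, r4 -> r3=0x77
body[2] xor  r1, r2, r4 -> r1=0x34
body[3] sub  r4, r4, #50 -> r4=0xc6
body[4] add  r3, r2, #19 -> r3=0xdf
body[5] mov  r4, r3 -> r4=0xdf
epilogue: pop r4=0xa9, sp=0x70
epilogue: pop r3=0x6f, sp=0x71
r1 is caller-saved -> body value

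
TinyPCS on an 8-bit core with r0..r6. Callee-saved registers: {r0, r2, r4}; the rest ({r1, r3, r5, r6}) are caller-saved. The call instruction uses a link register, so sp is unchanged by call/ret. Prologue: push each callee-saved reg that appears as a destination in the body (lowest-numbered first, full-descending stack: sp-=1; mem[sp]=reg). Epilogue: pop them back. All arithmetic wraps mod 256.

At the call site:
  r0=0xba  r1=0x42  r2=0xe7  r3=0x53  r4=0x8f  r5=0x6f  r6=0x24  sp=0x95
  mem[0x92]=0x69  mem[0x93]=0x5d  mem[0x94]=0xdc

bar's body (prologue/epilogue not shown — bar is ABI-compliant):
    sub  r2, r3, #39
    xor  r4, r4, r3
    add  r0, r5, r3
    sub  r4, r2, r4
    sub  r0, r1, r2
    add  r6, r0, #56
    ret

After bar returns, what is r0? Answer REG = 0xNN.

REG = 0xba

prologue: push r0 -> mem[0x94]=0xba, sp=0x94
prologue: push r2 -> mem[0x93]=0xe7, sp=0x93
prologue: push r4 -> mem[0x92]=0x8f, sp=0x92
body[0] sub  r2, r3, #39 -> r2=0x2c
body[1] xor  r4, r4, r3 -> r4=0xdc
body[2] add  r0, r5, r3 -> r0=0xc2
body[3] sub  r4, r2, r4 -> r4=0x50
body[4] sub  r0, r1, r2 -> r0=0x16
body[5] add  r6, r0, #56 -> r6=0x4e
epilogue: pop r4=0x8f, sp=0x93
epilogue: pop r2=0xe7, sp=0x94
epilogue: pop r0=0xba, sp=0x95
r0 is callee-saved -> restored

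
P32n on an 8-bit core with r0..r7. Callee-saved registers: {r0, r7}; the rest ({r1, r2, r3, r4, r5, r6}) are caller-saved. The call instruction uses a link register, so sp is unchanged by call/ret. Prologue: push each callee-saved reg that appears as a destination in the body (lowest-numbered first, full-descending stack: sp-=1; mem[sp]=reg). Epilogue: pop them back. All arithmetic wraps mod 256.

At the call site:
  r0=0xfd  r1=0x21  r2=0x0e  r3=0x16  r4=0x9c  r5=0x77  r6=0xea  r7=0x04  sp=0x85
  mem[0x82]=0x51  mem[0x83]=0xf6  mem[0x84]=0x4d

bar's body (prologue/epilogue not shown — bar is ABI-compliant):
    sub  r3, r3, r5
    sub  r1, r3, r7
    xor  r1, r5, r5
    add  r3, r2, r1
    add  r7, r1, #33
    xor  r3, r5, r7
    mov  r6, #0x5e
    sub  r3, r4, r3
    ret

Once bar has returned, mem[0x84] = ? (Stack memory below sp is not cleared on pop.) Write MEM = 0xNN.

prologue: push r7 → mem[0x84]=0x04, sp=0x84
body[0] sub  r3, r3, r5 → r3=0x9f
body[1] sub  r1, r3, r7 → r1=0x9b
body[2] xor  r1, r5, r5 → r1=0x00
body[3] add  r3, r2, r1 → r3=0x0e
body[4] add  r7, r1, #33 → r7=0x21
body[5] xor  r3, r5, r7 → r3=0x56
body[6] mov  r6, #0x5e → r6=0x5e
body[7] sub  r3, r4, r3 → r3=0x46
epilogue: pop r7=0x04, sp=0x85
prologue pushed ['r7'] at ['0x84']

MEM = 0x04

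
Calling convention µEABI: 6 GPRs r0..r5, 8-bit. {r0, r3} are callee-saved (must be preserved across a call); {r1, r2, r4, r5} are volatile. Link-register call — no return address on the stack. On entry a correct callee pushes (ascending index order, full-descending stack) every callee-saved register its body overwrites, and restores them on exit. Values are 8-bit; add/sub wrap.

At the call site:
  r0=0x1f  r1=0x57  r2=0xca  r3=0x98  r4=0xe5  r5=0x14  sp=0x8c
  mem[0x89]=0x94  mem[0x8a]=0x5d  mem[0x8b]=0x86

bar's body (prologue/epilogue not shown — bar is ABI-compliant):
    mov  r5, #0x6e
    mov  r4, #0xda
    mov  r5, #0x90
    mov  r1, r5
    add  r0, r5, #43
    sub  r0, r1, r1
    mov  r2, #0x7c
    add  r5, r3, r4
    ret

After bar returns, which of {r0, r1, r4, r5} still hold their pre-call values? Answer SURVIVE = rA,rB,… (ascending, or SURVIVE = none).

SURVIVE = r0

prologue: push r0 → mem[0x8b]=0x1f, sp=0x8b
body[0] mov  r5, #0x6e → r5=0x6e
body[1] mov  r4, #0xda → r4=0xda
body[2] mov  r5, #0x90 → r5=0x90
body[3] mov  r1, r5 → r1=0x90
body[4] add  r0, r5, #43 → r0=0xbb
body[5] sub  r0, r1, r1 → r0=0x00
body[6] mov  r2, #0x7c → r2=0x7c
body[7] add  r5, r3, r4 → r5=0x72
epilogue: pop r0=0x1f, sp=0x8c
r0: callee-saved, written=True
r1: caller-saved, written=True
r4: caller-saved, written=True
r5: caller-saved, written=True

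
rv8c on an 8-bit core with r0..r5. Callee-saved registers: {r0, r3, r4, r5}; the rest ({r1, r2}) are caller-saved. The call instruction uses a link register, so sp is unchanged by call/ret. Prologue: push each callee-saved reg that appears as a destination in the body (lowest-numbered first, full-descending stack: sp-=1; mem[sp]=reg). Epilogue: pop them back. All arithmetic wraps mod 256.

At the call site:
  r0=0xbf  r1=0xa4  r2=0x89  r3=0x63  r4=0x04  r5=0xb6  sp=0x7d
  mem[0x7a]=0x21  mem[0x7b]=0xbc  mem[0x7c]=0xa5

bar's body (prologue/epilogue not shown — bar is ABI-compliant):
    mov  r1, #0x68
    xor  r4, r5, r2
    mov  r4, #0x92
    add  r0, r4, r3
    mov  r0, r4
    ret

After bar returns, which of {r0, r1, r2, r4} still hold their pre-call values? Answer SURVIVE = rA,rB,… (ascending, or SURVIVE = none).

prologue: push r0 -> mem[0x7c]=0xbf, sp=0x7c
prologue: push r4 -> mem[0x7b]=0x04, sp=0x7b
body[0] mov  r1, #0x68 -> r1=0x68
body[1] xor  r4, r5, r2 -> r4=0x3f
body[2] mov  r4, #0x92 -> r4=0x92
body[3] add  r0, r4, r3 -> r0=0xf5
body[4] mov  r0, r4 -> r0=0x92
epilogue: pop r4=0x04, sp=0x7c
epilogue: pop r0=0xbf, sp=0x7d
r0: callee-saved, written=True
r1: caller-saved, written=True
r2: caller-saved, written=False
r4: callee-saved, written=True

SURVIVE = r0,r2,r4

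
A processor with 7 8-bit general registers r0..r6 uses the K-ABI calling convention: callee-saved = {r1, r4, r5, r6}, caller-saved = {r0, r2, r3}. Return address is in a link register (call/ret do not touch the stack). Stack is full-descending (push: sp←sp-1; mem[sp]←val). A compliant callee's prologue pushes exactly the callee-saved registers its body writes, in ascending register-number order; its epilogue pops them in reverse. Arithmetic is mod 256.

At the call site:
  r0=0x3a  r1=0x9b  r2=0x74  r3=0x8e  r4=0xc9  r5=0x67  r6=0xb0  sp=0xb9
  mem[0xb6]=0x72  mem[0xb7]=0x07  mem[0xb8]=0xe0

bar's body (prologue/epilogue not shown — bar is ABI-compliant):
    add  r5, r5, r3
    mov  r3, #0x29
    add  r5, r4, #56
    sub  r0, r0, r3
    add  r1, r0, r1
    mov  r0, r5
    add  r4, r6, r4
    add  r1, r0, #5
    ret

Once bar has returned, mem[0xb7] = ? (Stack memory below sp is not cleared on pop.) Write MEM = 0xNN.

MEM = 0xc9

prologue: push r1 → mem[0xb8]=0x9b, sp=0xb8
prologue: push r4 → mem[0xb7]=0xc9, sp=0xb7
prologue: push r5 → mem[0xb6]=0x67, sp=0xb6
body[0] add  r5, r5, r3 → r5=0xf5
body[1] mov  r3, #0x29 → r3=0x29
body[2] add  r5, r4, #56 → r5=0x01
body[3] sub  r0, r0, r3 → r0=0x11
body[4] add  r1, r0, r1 → r1=0xac
body[5] mov  r0, r5 → r0=0x01
body[6] add  r4, r6, r4 → r4=0x79
body[7] add  r1, r0, #5 → r1=0x06
epilogue: pop r5=0x67, sp=0xb7
epilogue: pop r4=0xc9, sp=0xb8
epilogue: pop r1=0x9b, sp=0xb9
prologue pushed ['r1', 'r4', 'r5'] at ['0xb8', '0xb7', '0xb6']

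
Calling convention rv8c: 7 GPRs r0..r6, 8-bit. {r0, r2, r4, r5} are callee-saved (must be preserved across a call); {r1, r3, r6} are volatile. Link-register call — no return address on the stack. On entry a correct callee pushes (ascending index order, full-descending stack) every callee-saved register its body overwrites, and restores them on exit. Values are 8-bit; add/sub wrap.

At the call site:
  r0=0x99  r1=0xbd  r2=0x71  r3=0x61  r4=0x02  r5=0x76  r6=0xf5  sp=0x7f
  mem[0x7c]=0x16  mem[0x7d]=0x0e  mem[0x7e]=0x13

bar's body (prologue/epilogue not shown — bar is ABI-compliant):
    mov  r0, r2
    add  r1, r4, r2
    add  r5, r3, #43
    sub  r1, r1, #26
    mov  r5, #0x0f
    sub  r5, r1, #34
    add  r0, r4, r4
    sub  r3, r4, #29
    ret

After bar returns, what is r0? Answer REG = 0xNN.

REG = 0x99

prologue: push r0 -> mem[0x7e]=0x99, sp=0x7e
prologue: push r5 -> mem[0x7d]=0x76, sp=0x7d
body[0] mov  r0, r2 -> r0=0x71
body[1] add  r1, r4, r2 -> r1=0x73
body[2] add  r5, r3, #43 -> r5=0x8c
body[3] sub  r1, r1, #26 -> r1=0x59
body[4] mov  r5, #0x0f -> r5=0x0f
body[5] sub  r5, r1, #34 -> r5=0x37
body[6] add  r0, r4, r4 -> r0=0x04
body[7] sub  r3, r4, #29 -> r3=0xe5
epilogue: pop r5=0x76, sp=0x7e
epilogue: pop r0=0x99, sp=0x7f
r0 is callee-saved -> restored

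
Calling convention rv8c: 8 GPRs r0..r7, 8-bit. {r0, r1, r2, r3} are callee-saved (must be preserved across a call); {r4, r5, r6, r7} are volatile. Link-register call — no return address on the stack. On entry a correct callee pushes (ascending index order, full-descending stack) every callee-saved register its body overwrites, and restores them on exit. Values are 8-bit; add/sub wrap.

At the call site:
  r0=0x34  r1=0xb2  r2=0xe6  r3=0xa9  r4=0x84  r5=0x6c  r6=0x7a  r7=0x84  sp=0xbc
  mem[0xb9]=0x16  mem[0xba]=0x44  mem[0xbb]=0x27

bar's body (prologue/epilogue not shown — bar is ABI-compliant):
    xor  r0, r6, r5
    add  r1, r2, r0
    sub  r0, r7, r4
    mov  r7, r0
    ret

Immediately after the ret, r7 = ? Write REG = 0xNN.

REG = 0x00

prologue: push r0 → mem[0xbb]=0x34, sp=0xbb
prologue: push r1 → mem[0xba]=0xb2, sp=0xba
body[0] xor  r0, r6, r5 → r0=0x16
body[1] add  r1, r2, r0 → r1=0xfc
body[2] sub  r0, r7, r4 → r0=0x00
body[3] mov  r7, r0 → r7=0x00
epilogue: pop r1=0xb2, sp=0xbb
epilogue: pop r0=0x34, sp=0xbc
r7 is caller-saved → body value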